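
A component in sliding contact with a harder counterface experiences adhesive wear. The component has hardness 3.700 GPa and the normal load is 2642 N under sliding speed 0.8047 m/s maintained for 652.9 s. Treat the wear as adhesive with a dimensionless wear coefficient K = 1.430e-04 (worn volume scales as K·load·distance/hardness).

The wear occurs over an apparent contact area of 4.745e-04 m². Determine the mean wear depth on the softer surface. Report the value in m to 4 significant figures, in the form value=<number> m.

The computation maintains full float precision — shown intermediates are rounded, and rounded just once, at 4 significant digits.
Sliding distance L = v·t = 0.8047 m/s × 652.9 s = 525.4 m.
Hardness H = 3.700 GPa = 3.700e+09 Pa.
In SI base units, W = 2642 N, H = 3.700e+09 Pa, K = 1.430e-04.
Archard volume V = K·W·L/H = 1.430e-04 · 2642 · 525.4 / 3.700e+09 = 5.365e-08 m³.
Mean wear depth h = V/A = 5.365e-08 / 4.745e-04 = 1.131e-04 m.

value=1.131e-04 m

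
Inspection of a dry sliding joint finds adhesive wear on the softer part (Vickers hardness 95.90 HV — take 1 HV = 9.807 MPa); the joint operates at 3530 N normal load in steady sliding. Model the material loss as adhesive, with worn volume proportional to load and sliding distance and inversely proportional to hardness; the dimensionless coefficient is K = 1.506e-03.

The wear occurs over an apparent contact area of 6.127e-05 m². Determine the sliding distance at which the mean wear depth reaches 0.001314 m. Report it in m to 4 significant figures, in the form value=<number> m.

value=14.24 m

Every step carries full float precision, and intermediates are displayed rounded, and rounded once at the end to four significant figures.
Convert: Hardness H = 95.90 HV × 9.807 MPa/HV = 940.5 MPa = 9.405e+08 Pa.
Working in SI base units: W = 3530 N, H = 9.405e+08 Pa, K = 1.506e-03.
Volume at the limit: V_lim = h_lim·A = 0.001314 · 6.127e-05 = 8.051e-08 m³.
Sliding life L = V_lim·H/(K·W) = 8.051e-08 · 9.405e+08 / (1.506e-03 · 3530) = 14.24 m.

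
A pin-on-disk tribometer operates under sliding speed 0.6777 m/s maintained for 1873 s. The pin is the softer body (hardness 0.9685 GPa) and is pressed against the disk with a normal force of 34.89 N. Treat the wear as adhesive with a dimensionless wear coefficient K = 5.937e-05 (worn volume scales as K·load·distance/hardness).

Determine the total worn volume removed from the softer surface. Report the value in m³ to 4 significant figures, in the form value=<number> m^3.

value=2.715e-09 m^3

Intermediate values are printed rounded — all arithmetic runs at full precision; one last rounding, at 4 significant figures.
Convert: The distance L = v·t = 0.6777 m/s × 1873 s = 1269 m.
Convert: Hardness H = 0.9685 GPa = 9.685e+08 Pa.
Working in SI base units: W = 34.89 N, H = 9.685e+08 Pa, K = 5.937e-05.
By Archard's law, V = K·W·L/H = 5.937e-05 · 34.89 · 1269 / 9.685e+08 = 2.715e-09 m³.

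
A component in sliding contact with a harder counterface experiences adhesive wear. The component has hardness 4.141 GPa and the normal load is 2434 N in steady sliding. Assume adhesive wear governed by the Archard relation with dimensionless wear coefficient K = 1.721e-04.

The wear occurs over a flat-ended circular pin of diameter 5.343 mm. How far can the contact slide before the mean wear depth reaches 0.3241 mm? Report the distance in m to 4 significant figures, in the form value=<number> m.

value=71.84 m

The computation maintains full float precision. Printed values are rounded; a lone final rounding to 4 significant figures.
Hardness H = 4.141 GPa = 4.141e+09 Pa.
Pin diameter d = 5.343 mm = 0.005343 m. Contact area A = π·d²/4 = π·(0.005343 m)²/4 = 2.242e-05 m².
Depth limit h_lim = 0.3241 mm = 3.241e-04 m.
As SI base values: W = 2434 N, H = 4.141e+09 Pa, K = 1.721e-04.
Wearable volume V_lim = h_lim·A = 3.241e-04 · 2.242e-05 = 7.267e-09 m³.
Life L = V_lim·H/(K·W) = 7.267e-09 · 4.141e+09 / (1.721e-04 · 2434) = 71.84 m.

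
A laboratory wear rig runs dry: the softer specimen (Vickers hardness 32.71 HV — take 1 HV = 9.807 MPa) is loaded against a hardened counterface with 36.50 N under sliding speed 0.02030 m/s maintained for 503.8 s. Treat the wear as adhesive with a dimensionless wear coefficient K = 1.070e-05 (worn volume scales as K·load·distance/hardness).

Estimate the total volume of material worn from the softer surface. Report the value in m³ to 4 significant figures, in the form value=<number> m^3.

Each operation maintains full float precision; intermediates are shown rounded, and a single final rounding, at 4 significant figures.
Distance covered L = v·t = 0.02030 m/s × 503.8 s = 10.23 m.
Hardness H = 32.71 HV × 9.807 MPa/HV = 320.8 MPa = 3.208e+08 Pa.
In SI base units, W = 36.50 N, H = 3.208e+08 Pa, K = 1.070e-05.
Wear volume V = K·W·L/H = 1.070e-05 · 36.50 · 10.23 / 3.208e+08 = 1.245e-11 m³.

value=1.245e-11 m^3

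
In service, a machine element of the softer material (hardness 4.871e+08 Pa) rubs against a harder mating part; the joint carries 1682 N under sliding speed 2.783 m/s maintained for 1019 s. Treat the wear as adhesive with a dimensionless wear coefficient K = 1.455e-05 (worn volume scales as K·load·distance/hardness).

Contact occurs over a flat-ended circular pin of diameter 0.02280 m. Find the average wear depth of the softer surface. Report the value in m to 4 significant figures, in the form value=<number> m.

All working math maintains exact precision, and intermediate values are shown rounded, and a lone final rounding, at four significant digits.
Path length L = v·t = 2.783 m/s × 1019 s = 2836 m.
Contact area A = π·d²/4 = π·(0.02280 m)²/4 = 4.083e-04 m².
Collected in SI base units: W = 1682 N, H = 4.871e+08 Pa, K = 1.455e-05.
The Archard volume V = K·W·L/H = 1.455e-05 · 1682 · 2836 / 4.871e+08 = 1.425e-07 m³.
Average depth h = V/A = 1.425e-07 / 4.083e-04 = 3.490e-04 m.

value=3.490e-04 m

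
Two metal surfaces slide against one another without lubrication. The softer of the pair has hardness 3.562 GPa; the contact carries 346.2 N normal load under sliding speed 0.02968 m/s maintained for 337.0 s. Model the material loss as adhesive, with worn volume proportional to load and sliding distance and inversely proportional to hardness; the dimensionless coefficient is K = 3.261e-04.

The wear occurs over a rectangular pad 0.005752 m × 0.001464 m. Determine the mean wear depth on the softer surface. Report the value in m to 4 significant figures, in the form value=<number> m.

value=3.765e-05 m

Every step runs at exact precision. Intermediates are displayed rounded, and a single final rounding to 4 significant digits.
Convert: Total distance L = v·t = 0.02968 m/s × 337.0 s = 10.00 m.
Convert: Hardness H = 3.562 GPa = 3.562e+09 Pa.
Convert: Contact area A = 0.005752 m × 0.001464 m = 8.421e-06 m².
In SI base units: W = 346.2 N, H = 3.562e+09 Pa, K = 3.261e-04.
Wear volume V = K·W·L/H = 3.261e-04 · 346.2 · 10.00 / 3.562e+09 = 3.170e-10 m³.
Depth h = V/A = 3.170e-10 / 8.421e-06 = 3.765e-05 m.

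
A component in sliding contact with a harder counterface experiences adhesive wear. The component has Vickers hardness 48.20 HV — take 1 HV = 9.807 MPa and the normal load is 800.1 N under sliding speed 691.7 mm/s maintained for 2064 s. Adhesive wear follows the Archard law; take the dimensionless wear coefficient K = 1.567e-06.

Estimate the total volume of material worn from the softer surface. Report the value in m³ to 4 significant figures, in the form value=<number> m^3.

value=3.787e-09 m^3

Intermediate values are shown rounded — all arithmetic carries full float precision, and one last rounding to four significant digits.
Sliding speed v = 691.7 mm/s = 0.6917 m/s. Path length L = v·t = 0.6917 m/s × 2064 s = 1428 m.
Hardness H = 48.20 HV × 9.807 MPa/HV = 472.7 MPa = 4.727e+08 Pa.
In SI base units, W = 800.1 N, H = 4.727e+08 Pa, K = 1.567e-06.
Wear volume V = K·W·L/H = 1.567e-06 · 800.1 · 1428 / 4.727e+08 = 3.787e-09 m³.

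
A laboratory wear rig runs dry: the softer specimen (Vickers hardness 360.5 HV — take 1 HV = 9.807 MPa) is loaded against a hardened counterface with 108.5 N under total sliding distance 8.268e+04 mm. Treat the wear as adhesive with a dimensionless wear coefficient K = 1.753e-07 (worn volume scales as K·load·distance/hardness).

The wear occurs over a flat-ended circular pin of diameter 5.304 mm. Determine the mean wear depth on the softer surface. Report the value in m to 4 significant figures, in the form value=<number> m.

The computation holds full precision — the intermediates are displayed rounded, and one final rounding, at 4 significant digits.
Convert: Sliding distance L = 8.268e+04 mm = 82.68 m.
Convert: Hardness H = 360.5 HV × 9.807 MPa/HV = 3535 MPa = 3.535e+09 Pa.
Convert: Pin diameter d = 5.304 mm = 0.005304 m. Contact area A = π·d²/4 = π·(0.005304 m)²/4 = 2.210e-05 m².
SI base units throughout: W = 108.5 N, H = 3.535e+09 Pa, K = 1.753e-07.
Volume removed: V = K·W·L/H = 1.753e-07 · 108.5 · 82.68 / 3.535e+09 = 4.448e-13 m³.
Depth h = V/A = 4.448e-13 / 2.210e-05 = 2.013e-08 m.

value=2.013e-08 m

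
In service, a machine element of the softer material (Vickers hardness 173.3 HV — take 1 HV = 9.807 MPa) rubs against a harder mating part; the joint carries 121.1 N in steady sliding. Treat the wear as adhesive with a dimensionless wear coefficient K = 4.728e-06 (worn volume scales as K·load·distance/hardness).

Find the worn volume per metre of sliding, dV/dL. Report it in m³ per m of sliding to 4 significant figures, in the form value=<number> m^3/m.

value=3.369e-13 m^3/m

The intermediates are shown rounded. The algebra runs at full float precision — rounded once at the end: four significant figures.
Hardness H = 173.3 HV × 9.807 MPa/HV = 1700 MPa = 1.700e+09 Pa.
Restated in SI base units: W = 121.1 N, H = 1.700e+09 Pa, K = 4.728e-06.
Volumetric rate dV/dL = K·W/H, so: 4.728e-06 · 121.1 / 1.700e+09 = 3.369e-13 m³/m.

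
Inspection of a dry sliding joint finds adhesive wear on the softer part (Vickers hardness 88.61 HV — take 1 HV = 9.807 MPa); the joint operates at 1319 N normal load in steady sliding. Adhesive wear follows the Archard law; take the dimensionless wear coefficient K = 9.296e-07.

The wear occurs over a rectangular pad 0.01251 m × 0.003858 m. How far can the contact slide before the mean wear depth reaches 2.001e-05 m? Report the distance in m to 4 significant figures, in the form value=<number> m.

All arithmetic maintains exact precision — the intermediates are printed rounded. Rounded once at the end: four significant digits.
Hardness H = 88.61 HV × 9.807 MPa/HV = 869.0 MPa = 8.690e+08 Pa.
Contact area A = 0.01251 m × 0.003858 m = 4.826e-05 m².
Collected in SI base units: W = 1319 N, H = 8.690e+08 Pa, K = 9.296e-07.
Permissible volume V_lim = h_lim·A = 2.001e-05 · 4.826e-05 = 9.658e-10 m³.
Life L = V_lim·H/(K·W) = 9.658e-10 · 8.690e+08 / (9.296e-07 · 1319) = 684.5 m.

value=684.5 m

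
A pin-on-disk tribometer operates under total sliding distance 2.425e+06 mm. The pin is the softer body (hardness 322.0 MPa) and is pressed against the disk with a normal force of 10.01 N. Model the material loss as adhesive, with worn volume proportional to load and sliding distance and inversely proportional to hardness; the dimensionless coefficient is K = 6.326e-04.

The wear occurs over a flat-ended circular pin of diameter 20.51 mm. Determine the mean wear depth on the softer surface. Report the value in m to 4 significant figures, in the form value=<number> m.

value=1.443e-04 m

Shown intermediates are rounded; every step carries exact precision, and rounded once at the end: four significant figures.
Convert: Distance L = 2.425e+06 mm = 2425 m.
Convert: Hardness H = 322.0 MPa = 3.220e+08 Pa.
Convert: Pin diameter d = 20.51 mm = 0.02051 m. Contact area A = π·d²/4 = π·(0.02051 m)²/4 = 3.304e-04 m².
In SI base units, W = 10.01 N, H = 3.220e+08 Pa, K = 6.326e-04.
Wear volume V = K·W·L/H = 6.326e-04 · 10.01 · 2425 / 3.220e+08 = 4.769e-08 m³.
Mean depth h = V/A = 4.769e-08 / 3.304e-04 = 1.443e-04 m.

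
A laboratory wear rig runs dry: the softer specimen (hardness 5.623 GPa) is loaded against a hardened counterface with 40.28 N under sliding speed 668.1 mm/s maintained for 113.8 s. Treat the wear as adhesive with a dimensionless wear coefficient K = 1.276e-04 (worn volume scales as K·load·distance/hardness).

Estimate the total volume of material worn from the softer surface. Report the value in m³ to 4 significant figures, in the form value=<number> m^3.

Every step holds full float precision. Displayed values are rounded; rounded just once: 4 significant digits.
Convert: Sliding speed v = 668.1 mm/s = 0.6681 m/s. The distance L = v·t = 0.6681 m/s × 113.8 s = 76.03 m.
Convert: Hardness H = 5.623 GPa = 5.623e+09 Pa.
Restated in SI base units: W = 40.28 N, H = 5.623e+09 Pa, K = 1.276e-04.
Archard relation: V = K·W·L/H = 1.276e-04 · 40.28 · 76.03 / 5.623e+09 = 6.950e-11 m³.

value=6.950e-11 m^3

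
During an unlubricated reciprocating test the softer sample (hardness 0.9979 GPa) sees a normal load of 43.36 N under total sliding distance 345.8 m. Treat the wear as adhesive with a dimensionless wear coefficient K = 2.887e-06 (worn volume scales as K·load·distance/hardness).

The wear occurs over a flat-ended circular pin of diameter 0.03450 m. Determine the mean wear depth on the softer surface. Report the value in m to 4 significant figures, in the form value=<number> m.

The algebra runs at full float precision — intermediate values are displayed rounded — rounded just once: 4 significant figures.
Convert: Hardness H = 0.9979 GPa = 9.979e+08 Pa.
Convert: Contact area A = π·d²/4 = π·(0.03450 m)²/4 = 9.348e-04 m².
Restated in SI base units: W = 43.36 N, H = 9.979e+08 Pa, K = 2.887e-06.
By Archard's law, V = K·W·L/H = 2.887e-06 · 43.36 · 345.8 / 9.979e+08 = 4.338e-11 m³.
Wear depth h = V/A = 4.338e-11 / 9.348e-04 = 4.640e-08 m.

value=4.640e-08 m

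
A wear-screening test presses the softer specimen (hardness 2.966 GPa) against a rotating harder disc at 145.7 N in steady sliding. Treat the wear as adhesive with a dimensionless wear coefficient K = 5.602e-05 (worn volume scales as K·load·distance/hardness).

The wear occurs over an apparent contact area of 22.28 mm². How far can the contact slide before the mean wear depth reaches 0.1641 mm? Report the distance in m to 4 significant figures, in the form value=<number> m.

The computation maintains full float precision. The intermediates are printed rounded, and a lone final rounding, at four significant figures.
Convert: Hardness H = 2.966 GPa = 2.966e+09 Pa.
Convert: Contact area A = 22.28 mm² = 2.228e-05 m².
Convert: Depth limit h_lim = 0.1641 mm = 1.641e-04 m.
Expressed in SI base units: W = 145.7 N, H = 2.966e+09 Pa, K = 5.602e-05.
Allowed volume V_lim = h_lim·A = 1.641e-04 · 2.228e-05 = 3.656e-09 m³.
Inverting, life L = V_lim·H/(K·W) = 3.656e-09 · 2.966e+09 / (5.602e-05 · 145.7) = 1329 m.

value=1329 m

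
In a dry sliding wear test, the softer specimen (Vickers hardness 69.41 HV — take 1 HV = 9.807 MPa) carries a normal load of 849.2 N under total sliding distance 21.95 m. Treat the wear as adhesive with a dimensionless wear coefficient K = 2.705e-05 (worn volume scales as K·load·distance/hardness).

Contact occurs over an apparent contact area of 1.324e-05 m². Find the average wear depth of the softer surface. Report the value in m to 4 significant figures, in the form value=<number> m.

The algebra carries full precision; intermediates are shown rounded, and rounded just once, at four significant figures.
Convert: Hardness H = 69.41 HV × 9.807 MPa/HV = 680.7 MPa = 6.807e+08 Pa.
In SI base units: W = 849.2 N, H = 6.807e+08 Pa, K = 2.705e-05.
Wear volume V = K·W·L/H = 2.705e-05 · 849.2 · 21.95 / 6.807e+08 = 7.407e-10 m³.
Mean wear depth h = V/A = 7.407e-10 / 1.324e-05 = 5.595e-05 m.

value=5.595e-05 m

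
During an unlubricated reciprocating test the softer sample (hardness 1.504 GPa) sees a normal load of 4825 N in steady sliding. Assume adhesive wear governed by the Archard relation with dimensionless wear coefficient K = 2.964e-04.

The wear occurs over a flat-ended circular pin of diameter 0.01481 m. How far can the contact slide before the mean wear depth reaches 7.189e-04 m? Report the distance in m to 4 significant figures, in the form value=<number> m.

Intermediate values appear rounded — all working math holds exact precision — one last rounding: 4 significant digits.
Hardness H = 1.504 GPa = 1.504e+09 Pa.
Contact area A = π·d²/4 = π·(0.01481 m)²/4 = 1.723e-04 m².
Restated in SI base units: W = 4825 N, H = 1.504e+09 Pa, K = 2.964e-04.
Limit volume V_lim = h_lim·A = 7.189e-04 · 1.723e-04 = 1.238e-07 m³.
Thus life L = V_lim·H/(K·W) = 1.238e-07 · 1.504e+09 / (2.964e-04 · 4825) = 130.2 m.

value=130.2 m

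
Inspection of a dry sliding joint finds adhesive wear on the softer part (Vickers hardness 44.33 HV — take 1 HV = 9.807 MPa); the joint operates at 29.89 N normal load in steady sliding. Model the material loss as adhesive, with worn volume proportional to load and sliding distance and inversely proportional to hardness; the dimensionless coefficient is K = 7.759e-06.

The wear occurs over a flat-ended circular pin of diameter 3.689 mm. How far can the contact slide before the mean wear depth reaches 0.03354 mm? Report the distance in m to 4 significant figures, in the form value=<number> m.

Displayed values are rounded. All working math runs at exact precision. Rounded once at the end to 4 significant digits.
Hardness H = 44.33 HV × 9.807 MPa/HV = 434.7 MPa = 4.347e+08 Pa.
Pin diameter d = 3.689 mm = 0.003689 m. Contact area A = π·d²/4 = π·(0.003689 m)²/4 = 1.069e-05 m².
Depth limit h_lim = 0.03354 mm = 3.354e-05 m.
In SI base units: W = 29.89 N, H = 4.347e+08 Pa, K = 7.759e-06.
At the depth limit, V_lim = h_lim·A = 3.354e-05 · 1.069e-05 = 3.585e-10 m³.
Thus life L = V_lim·H/(K·W) = 3.585e-10 · 4.347e+08 / (7.759e-06 · 29.89) = 672.0 m.

value=672.0 m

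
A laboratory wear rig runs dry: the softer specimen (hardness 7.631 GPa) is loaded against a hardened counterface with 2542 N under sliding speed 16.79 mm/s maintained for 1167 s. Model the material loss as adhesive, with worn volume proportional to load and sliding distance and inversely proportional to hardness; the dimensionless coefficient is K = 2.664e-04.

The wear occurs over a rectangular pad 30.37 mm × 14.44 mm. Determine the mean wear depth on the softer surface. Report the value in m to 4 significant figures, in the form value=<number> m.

value=3.965e-06 m

Intermediate values are displayed rounded; all arithmetic holds full float precision; rounded just once, at 4 significant digits.
Convert: Sliding speed v = 16.79 mm/s = 0.01679 m/s. Path length L = v·t = 0.01679 m/s × 1167 s = 19.59 m.
Convert: Hardness H = 7.631 GPa = 7.631e+09 Pa.
Convert: Pad sides 30.37 mm × 14.44 mm = 0.03037 m × 0.01444 m. Contact area A = 0.03037 m × 0.01444 m = 4.385e-04 m².
Working in SI base units: W = 2542 N, H = 7.631e+09 Pa, K = 2.664e-04.
Volume removed: V = K·W·L/H = 2.664e-04 · 2542 · 19.59 / 7.631e+09 = 1.739e-09 m³.
Depth of wear h = V/A = 1.739e-09 / 4.385e-04 = 3.965e-06 m.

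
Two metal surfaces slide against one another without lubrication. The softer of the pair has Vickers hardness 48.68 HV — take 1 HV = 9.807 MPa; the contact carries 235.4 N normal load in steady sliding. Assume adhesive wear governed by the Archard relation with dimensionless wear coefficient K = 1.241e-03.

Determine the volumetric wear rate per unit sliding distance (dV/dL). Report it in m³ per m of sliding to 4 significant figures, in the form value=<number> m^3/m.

All arithmetic keeps full precision. Intermediates are displayed rounded, and rounded just once, at 4 significant figures.
Convert: Hardness H = 48.68 HV × 9.807 MPa/HV = 477.4 MPa = 4.774e+08 Pa.
In SI base units: W = 235.4 N, H = 4.774e+08 Pa, K = 1.241e-03.
Sliding wear rate dV/dL = K·W/H, so: 1.241e-03 · 235.4 / 4.774e+08 = 6.119e-10 m³/m.

value=6.119e-10 m^3/m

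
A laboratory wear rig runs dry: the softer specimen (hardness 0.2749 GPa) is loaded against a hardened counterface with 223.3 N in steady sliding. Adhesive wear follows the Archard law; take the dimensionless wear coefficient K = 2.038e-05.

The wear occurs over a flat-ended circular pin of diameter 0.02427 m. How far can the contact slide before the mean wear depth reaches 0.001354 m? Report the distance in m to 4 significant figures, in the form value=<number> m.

All arithmetic holds exact precision — displayed values are rounded; one last rounding, at four significant figures.
Hardness H = 0.2749 GPa = 2.749e+08 Pa.
Contact area A = π·d²/4 = π·(0.02427 m)²/4 = 4.626e-04 m².
In SI base units: W = 223.3 N, H = 2.749e+08 Pa, K = 2.038e-05.
Wearable volume V_lim = h_lim·A = 0.001354 · 4.626e-04 = 6.264e-07 m³.
Inverting, life L = V_lim·H/(K·W) = 6.264e-07 · 2.749e+08 / (2.038e-05 · 223.3) = 3.784e+04 m.

value=3.784e+04 m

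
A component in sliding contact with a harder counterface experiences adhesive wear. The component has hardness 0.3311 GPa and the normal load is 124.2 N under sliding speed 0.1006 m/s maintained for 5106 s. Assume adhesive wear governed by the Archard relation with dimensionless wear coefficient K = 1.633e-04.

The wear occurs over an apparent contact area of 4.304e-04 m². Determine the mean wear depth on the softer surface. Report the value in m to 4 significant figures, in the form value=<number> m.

value=7.311e-05 m

Every step carries full precision — intermediate values are printed rounded; rounded just once, at 4 significant figures.
Sliding distance L = v·t = 0.1006 m/s × 5106 s = 513.7 m.
Hardness H = 0.3311 GPa = 3.311e+08 Pa.
Restated in SI base units: W = 124.2 N, H = 3.311e+08 Pa, K = 1.633e-04.
Worn volume V = K·W·L/H = 1.633e-04 · 124.2 · 513.7 / 3.311e+08 = 3.146e-08 m³.
Mean wear depth h = V/A = 3.146e-08 / 4.304e-04 = 7.311e-05 m.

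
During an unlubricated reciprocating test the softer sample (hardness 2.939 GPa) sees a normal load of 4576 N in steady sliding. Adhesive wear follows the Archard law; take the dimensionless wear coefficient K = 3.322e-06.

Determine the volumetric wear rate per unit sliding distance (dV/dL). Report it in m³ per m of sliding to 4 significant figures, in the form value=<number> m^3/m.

value=5.172e-12 m^3/m

The intermediates are shown rounded, and all arithmetic runs at full precision — a single final rounding to 4 significant figures.
Hardness H = 2.939 GPa = 2.939e+09 Pa.
Working in SI base units: W = 4576 N, H = 2.939e+09 Pa, K = 3.322e-06.
Wear rate dV/dL = K·W/H, per unit distance: 3.322e-06 · 4576 / 2.939e+09 = 5.172e-12 m³/m.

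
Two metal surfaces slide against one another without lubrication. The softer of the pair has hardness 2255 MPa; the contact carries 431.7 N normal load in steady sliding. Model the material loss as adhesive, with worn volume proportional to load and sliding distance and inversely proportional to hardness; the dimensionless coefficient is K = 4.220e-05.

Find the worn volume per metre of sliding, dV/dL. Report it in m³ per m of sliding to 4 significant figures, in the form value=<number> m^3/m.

The computation maintains exact precision. Shown intermediates are rounded. Rounded just once: four significant figures.
Convert: Hardness H = 2255 MPa = 2.255e+09 Pa.
Collected in SI base units: W = 431.7 N, H = 2.255e+09 Pa, K = 4.220e-05.
Sliding wear rate dV/dL = K·W/H, so: 4.220e-05 · 431.7 / 2.255e+09 = 8.079e-12 m³/m.

value=8.079e-12 m^3/m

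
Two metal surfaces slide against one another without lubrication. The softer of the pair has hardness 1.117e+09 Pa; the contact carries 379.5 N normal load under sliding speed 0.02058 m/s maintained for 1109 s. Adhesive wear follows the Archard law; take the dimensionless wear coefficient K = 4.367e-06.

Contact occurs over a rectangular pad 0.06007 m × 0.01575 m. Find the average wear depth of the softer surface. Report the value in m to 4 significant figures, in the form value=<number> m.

value=3.579e-08 m

The intermediates are shown rounded — the computation holds full float precision; one final rounding, at four significant figures.
Convert: Distance covered L = v·t = 0.02058 m/s × 1109 s = 22.82 m.
Convert: Contact area A = 0.06007 m × 0.01575 m = 9.461e-04 m².
Collected in SI base units: W = 379.5 N, H = 1.117e+09 Pa, K = 4.367e-06.
Worn volume V = K·W·L/H = 4.367e-06 · 379.5 · 22.82 / 1.117e+09 = 3.386e-11 m³.
Depth h = V/A = 3.386e-11 / 9.461e-04 = 3.579e-08 m.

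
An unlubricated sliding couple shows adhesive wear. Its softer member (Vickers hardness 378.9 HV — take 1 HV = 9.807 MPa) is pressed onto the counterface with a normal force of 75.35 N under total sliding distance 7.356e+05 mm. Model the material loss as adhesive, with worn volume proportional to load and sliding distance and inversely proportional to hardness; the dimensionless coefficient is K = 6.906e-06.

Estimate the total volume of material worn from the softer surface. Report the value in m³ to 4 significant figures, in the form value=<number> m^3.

The intermediates are displayed rounded, and each operation holds exact precision, and a single final rounding to four significant figures.
Convert: Distance covered L = 7.356e+05 mm = 735.6 m.
Convert: Hardness H = 378.9 HV × 9.807 MPa/HV = 3716 MPa = 3.716e+09 Pa.
In SI base units, W = 75.35 N, H = 3.716e+09 Pa, K = 6.906e-06.
By Archard's law, V = K·W·L/H = 6.906e-06 · 75.35 · 735.6 / 3.716e+09 = 1.030e-10 m³.

value=1.030e-10 m^3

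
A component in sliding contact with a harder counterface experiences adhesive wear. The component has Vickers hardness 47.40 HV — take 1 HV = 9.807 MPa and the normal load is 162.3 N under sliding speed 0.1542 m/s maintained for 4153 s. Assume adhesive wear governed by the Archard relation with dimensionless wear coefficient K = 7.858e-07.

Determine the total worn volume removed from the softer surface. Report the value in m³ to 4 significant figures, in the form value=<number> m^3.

value=1.757e-10 m^3

Intermediates appear rounded; all working math carries exact precision — one last rounding to 4 significant digits.
Convert: Distance covered L = v·t = 0.1542 m/s × 4153 s = 640.4 m.
Convert: Hardness H = 47.40 HV × 9.807 MPa/HV = 464.9 MPa = 4.649e+08 Pa.
Restated in SI base units: W = 162.3 N, H = 4.649e+08 Pa, K = 7.858e-07.
Volume removed: V = K·W·L/H = 7.858e-07 · 162.3 · 640.4 / 4.649e+08 = 1.757e-10 m³.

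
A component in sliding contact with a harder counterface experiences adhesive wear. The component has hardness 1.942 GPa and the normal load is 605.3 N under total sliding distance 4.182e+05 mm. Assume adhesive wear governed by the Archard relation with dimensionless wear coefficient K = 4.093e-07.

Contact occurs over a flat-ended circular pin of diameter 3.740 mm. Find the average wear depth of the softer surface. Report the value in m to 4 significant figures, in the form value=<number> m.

value=4.856e-06 m

The intermediates appear rounded; the algebra holds full precision; one last rounding to four significant digits.
Convert: Path length L = 4.182e+05 mm = 418.2 m.
Convert: Hardness H = 1.942 GPa = 1.942e+09 Pa.
Convert: Pin diameter d = 3.740 mm = 0.003740 m. Contact area A = π·d²/4 = π·(0.003740 m)²/4 = 1.099e-05 m².
In SI base units: W = 605.3 N, H = 1.942e+09 Pa, K = 4.093e-07.
The Archard volume V = K·W·L/H = 4.093e-07 · 605.3 · 418.2 / 1.942e+09 = 5.335e-11 m³.
Wear depth h = V/A = 5.335e-11 / 1.099e-05 = 4.856e-06 m.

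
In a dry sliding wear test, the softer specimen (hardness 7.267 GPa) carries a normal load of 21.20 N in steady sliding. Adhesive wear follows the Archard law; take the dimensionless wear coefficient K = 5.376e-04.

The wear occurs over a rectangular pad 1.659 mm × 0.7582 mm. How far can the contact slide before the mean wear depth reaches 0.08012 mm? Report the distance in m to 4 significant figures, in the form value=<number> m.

Each operation carries full float precision. Quoted intermediates are rounded. Rounded once at the end to 4 significant figures.
Hardness H = 7.267 GPa = 7.267e+09 Pa.
Pad sides 1.659 mm × 0.7582 mm = 1.659e-03 m × 7.582e-04 m. Contact area A = 1.659e-03 m × 7.582e-04 m = 1.258e-06 m².
Depth limit h_lim = 0.08012 mm = 8.012e-05 m.
Collected in SI base units: W = 21.20 N, H = 7.267e+09 Pa, K = 5.376e-04.
Permissible volume V_lim = h_lim·A = 8.012e-05 · 1.258e-06 = 1.008e-10 m³.
Sliding life L = V_lim·H/(K·W) = 1.008e-10 · 7.267e+09 / (5.376e-04 · 21.20) = 64.26 m.

value=64.26 m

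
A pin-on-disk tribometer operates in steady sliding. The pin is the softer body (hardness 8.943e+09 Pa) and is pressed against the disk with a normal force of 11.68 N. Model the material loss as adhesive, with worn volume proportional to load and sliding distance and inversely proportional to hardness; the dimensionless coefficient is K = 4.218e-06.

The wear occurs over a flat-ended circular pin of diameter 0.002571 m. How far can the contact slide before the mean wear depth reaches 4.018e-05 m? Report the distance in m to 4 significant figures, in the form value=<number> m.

Every step runs at full precision — intermediate values are shown rounded; one final rounding to 4 significant figures.
Contact area A = π·d²/4 = π·(0.002571 m)²/4 = 5.192e-06 m².
Collected in SI base units: W = 11.68 N, H = 8.943e+09 Pa, K = 4.218e-06.
Wearable volume V_lim = h_lim·A = 4.018e-05 · 5.192e-06 = 2.086e-10 m³.
So the life L = V_lim·H/(K·W) = 2.086e-10 · 8.943e+09 / (4.218e-06 · 11.68) = 3.786e+04 m.

value=3.786e+04 m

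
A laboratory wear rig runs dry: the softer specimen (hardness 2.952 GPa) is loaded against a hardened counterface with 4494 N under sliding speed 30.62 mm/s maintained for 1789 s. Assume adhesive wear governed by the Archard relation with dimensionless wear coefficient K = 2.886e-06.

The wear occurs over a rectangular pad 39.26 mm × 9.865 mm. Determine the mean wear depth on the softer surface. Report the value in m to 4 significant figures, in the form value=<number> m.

value=6.214e-07 m

Intermediate values are displayed rounded; every step runs at full precision; a lone final rounding to 4 significant figures.
Sliding speed v = 30.62 mm/s = 0.03062 m/s. Path length L = v·t = 0.03062 m/s × 1789 s = 54.78 m.
Hardness H = 2.952 GPa = 2.952e+09 Pa.
Pad sides 39.26 mm × 9.865 mm = 0.03926 m × 0.009865 m. Contact area A = 0.03926 m × 0.009865 m = 3.873e-04 m².
SI base units throughout: W = 4494 N, H = 2.952e+09 Pa, K = 2.886e-06.
Archard volume V = K·W·L/H = 2.886e-06 · 4494 · 54.78 / 2.952e+09 = 2.407e-10 m³.
Depth of wear h = V/A = 2.407e-10 / 3.873e-04 = 6.214e-07 m.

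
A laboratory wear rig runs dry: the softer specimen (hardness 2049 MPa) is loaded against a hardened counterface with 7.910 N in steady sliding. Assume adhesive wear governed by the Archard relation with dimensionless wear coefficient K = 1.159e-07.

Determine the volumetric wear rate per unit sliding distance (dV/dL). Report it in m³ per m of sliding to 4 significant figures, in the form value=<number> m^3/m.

The intermediates are displayed rounded; the computation carries full precision — rounded just once, at 4 significant figures.
Hardness H = 2049 MPa = 2.049e+09 Pa.
Working in SI base units: W = 7.910 N, H = 2.049e+09 Pa, K = 1.159e-07.
Wear rate dV/dL = K·W/H: 1.159e-07 · 7.910 / 2.049e+09 = 4.474e-16 m³/m.

value=4.474e-16 m^3/m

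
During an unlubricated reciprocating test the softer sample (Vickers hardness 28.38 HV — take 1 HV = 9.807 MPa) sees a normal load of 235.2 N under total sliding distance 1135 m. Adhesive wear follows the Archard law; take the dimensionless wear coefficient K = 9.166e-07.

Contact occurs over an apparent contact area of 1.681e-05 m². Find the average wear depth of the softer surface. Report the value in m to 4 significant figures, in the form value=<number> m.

value=5.230e-05 m

Each operation keeps full precision, and intermediates appear rounded; rounded just once, at 4 significant digits.
Convert: Hardness H = 28.38 HV × 9.807 MPa/HV = 278.3 MPa = 2.783e+08 Pa.
Expressed in SI base units: W = 235.2 N, H = 2.783e+08 Pa, K = 9.166e-07.
Volume removed: V = K·W·L/H = 9.166e-07 · 235.2 · 1135 / 2.783e+08 = 8.792e-10 m³.
Depth of wear h = V/A = 8.792e-10 / 1.681e-05 = 5.230e-05 m.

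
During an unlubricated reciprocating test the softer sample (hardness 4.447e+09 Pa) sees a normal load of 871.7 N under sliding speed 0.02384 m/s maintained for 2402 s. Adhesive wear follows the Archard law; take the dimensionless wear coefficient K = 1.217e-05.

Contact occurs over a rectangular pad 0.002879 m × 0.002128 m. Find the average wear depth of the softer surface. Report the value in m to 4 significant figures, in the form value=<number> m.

value=2.230e-05 m

All arithmetic holds exact precision — intermediates are printed rounded, and rounded once at the end: 4 significant figures.
Sliding distance L = v·t = 0.02384 m/s × 2402 s = 57.26 m.
Contact area A = 0.002879 m × 0.002128 m = 6.127e-06 m².
Restated in SI base units: W = 871.7 N, H = 4.447e+09 Pa, K = 1.217e-05.
Wear volume V = K·W·L/H = 1.217e-05 · 871.7 · 57.26 / 4.447e+09 = 1.366e-10 m³.
Depth of wear h = V/A = 1.366e-10 / 6.127e-06 = 2.230e-05 m.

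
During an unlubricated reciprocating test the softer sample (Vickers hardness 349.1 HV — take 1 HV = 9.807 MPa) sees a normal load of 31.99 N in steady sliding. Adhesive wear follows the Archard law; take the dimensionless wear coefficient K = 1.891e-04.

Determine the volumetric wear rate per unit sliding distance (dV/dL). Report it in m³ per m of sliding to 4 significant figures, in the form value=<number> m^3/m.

value=1.767e-12 m^3/m

Shown intermediates are rounded; the algebra holds exact precision. Rounded once at the end, at 4 significant figures.
Hardness H = 349.1 HV × 9.807 MPa/HV = 3424 MPa = 3.424e+09 Pa.
Restated in SI base units: W = 31.99 N, H = 3.424e+09 Pa, K = 1.891e-04.
Volumetric rate dV/dL = K·W/H (independent of L): 1.891e-04 · 31.99 / 3.424e+09 = 1.767e-12 m³/m.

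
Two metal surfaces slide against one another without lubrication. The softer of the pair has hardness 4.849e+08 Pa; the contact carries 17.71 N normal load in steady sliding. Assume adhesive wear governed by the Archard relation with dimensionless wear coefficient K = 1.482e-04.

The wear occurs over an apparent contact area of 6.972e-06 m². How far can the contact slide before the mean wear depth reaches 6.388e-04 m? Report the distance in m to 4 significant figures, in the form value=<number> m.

The intermediates are shown rounded — every step maintains full precision — one last rounding: four significant figures.
Working in SI base units: W = 17.71 N, H = 4.849e+08 Pa, K = 1.482e-04.
At the depth limit, V_lim = h_lim·A = 6.388e-04 · 6.972e-06 = 4.454e-09 m³.
Inverting, life L = V_lim·H/(K·W) = 4.454e-09 · 4.849e+08 / (1.482e-04 · 17.71) = 822.8 m.

value=822.8 m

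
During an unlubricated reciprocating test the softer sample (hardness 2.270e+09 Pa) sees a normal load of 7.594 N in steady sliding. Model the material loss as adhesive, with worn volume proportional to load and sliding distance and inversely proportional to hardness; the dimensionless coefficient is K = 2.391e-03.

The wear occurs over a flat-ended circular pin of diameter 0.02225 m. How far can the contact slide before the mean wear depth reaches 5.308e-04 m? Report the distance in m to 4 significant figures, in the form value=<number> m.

Intermediates are displayed rounded — all working math keeps full float precision — a single final rounding: 4 significant digits.
Convert: Contact area A = π·d²/4 = π·(0.02225 m)²/4 = 3.888e-04 m².
Expressed in SI base units: W = 7.594 N, H = 2.270e+09 Pa, K = 2.391e-03.
Volume at the limit: V_lim = h_lim·A = 5.308e-04 · 3.888e-04 = 2.064e-07 m³.
So the life L = V_lim·H/(K·W) = 2.064e-07 · 2.270e+09 / (2.391e-03 · 7.594) = 2.580e+04 m.

value=2.580e+04 m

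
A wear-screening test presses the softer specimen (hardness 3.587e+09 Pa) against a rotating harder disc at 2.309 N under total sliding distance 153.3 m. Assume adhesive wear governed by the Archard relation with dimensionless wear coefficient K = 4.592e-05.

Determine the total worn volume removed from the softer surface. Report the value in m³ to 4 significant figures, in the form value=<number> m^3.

value=4.531e-12 m^3

The intermediates are printed rounded. The algebra keeps full float precision. Rounded just once, at 4 significant figures.
As SI base values: W = 2.309 N, H = 3.587e+09 Pa, K = 4.592e-05.
Wear volume V = K·W·L/H = 4.592e-05 · 2.309 · 153.3 / 3.587e+09 = 4.531e-12 m³.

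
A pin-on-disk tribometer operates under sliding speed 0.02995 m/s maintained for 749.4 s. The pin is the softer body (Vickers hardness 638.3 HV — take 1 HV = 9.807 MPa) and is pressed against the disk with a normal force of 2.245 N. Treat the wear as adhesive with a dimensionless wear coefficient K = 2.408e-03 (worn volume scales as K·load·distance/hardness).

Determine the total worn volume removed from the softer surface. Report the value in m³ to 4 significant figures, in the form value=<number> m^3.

value=1.938e-11 m^3

Intermediate values are shown rounded; the algebra carries full precision; rounded once at the end, at four significant figures.
The distance L = v·t = 0.02995 m/s × 749.4 s = 22.44 m.
Hardness H = 638.3 HV × 9.807 MPa/HV = 6260 MPa = 6.260e+09 Pa.
Working in SI base units: W = 2.245 N, H = 6.260e+09 Pa, K = 2.408e-03.
Archard relation: V = K·W·L/H = 2.408e-03 · 2.245 · 22.44 / 6.260e+09 = 1.938e-11 m³.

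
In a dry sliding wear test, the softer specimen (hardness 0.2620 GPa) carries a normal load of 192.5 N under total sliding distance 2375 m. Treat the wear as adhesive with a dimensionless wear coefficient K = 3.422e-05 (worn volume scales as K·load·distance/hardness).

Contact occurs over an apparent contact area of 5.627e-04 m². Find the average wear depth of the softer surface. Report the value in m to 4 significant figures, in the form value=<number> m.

All working math runs at full float precision, and the intermediates are printed rounded. Rounded once at the end, at 4 significant digits.
Convert: Hardness H = 0.2620 GPa = 2.620e+08 Pa.
SI base units throughout: W = 192.5 N, H = 2.620e+08 Pa, K = 3.422e-05.
Wear volume V = K·W·L/H = 3.422e-05 · 192.5 · 2375 / 2.620e+08 = 5.971e-08 m³.
Wear depth h = V/A = 5.971e-08 / 5.627e-04 = 1.061e-04 m.

value=1.061e-04 m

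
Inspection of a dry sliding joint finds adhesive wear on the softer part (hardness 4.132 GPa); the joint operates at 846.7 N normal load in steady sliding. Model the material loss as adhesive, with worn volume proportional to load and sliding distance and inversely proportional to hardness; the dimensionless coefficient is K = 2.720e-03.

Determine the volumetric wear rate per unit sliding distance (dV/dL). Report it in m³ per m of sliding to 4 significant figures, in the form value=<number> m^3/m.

The intermediates are printed rounded — the computation carries full float precision, and one last rounding to four significant figures.
Convert: Hardness H = 4.132 GPa = 4.132e+09 Pa.
In SI base units, W = 846.7 N, H = 4.132e+09 Pa, K = 2.720e-03.
Rate of wear dV/dL = K·W/H (no L dependence): 2.720e-03 · 846.7 / 4.132e+09 = 5.574e-10 m³/m.

value=5.574e-10 m^3/m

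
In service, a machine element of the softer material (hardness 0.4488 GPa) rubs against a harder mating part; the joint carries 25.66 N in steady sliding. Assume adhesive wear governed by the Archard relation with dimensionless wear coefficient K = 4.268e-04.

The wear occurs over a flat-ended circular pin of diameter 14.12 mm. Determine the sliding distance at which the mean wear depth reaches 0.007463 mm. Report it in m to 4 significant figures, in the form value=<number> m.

Each operation holds full float precision — intermediates are displayed rounded, and one final rounding: four significant digits.
Hardness H = 0.4488 GPa = 4.488e+08 Pa.
Pin diameter d = 14.12 mm = 0.01412 m. Contact area A = π·d²/4 = π·(0.01412 m)²/4 = 1.566e-04 m².
Depth limit h_lim = 0.007463 mm = 7.463e-06 m.
Expressed in SI base units: W = 25.66 N, H = 4.488e+08 Pa, K = 4.268e-04.
Volume at the limit: V_lim = h_lim·A = 7.463e-06 · 1.566e-04 = 1.169e-09 m³.
Inverting, life L = V_lim·H/(K·W) = 1.169e-09 · 4.488e+08 / (4.268e-04 · 25.66) = 47.89 m.

value=47.89 m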